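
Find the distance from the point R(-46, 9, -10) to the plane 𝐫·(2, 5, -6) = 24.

Normal vector n = (2, 5, -6), and n·(-46, 9, -10) - 24 = -11.
|n| = √(4 + 25 + 36) = √65, so the distance is |-11|/√65 = 11/√65.

11/√65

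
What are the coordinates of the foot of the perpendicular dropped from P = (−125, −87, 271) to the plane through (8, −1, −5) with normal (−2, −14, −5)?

The perpendicular from P has direction n = (−2, −14, −5): r = (−125, −87, 271) + λ(−2, −14, −5).
Substitute into the plane: n·(P + λn) = 23 gives 113 + 225λ = 23, so λ = -2/5.
Foot = (−125, −87, 271) + (-2/5)·(−2, −14, −5) = (−621/5, −407/5, 273).

(-621/5, -407/5, 273)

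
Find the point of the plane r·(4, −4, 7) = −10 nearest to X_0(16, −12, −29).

(20, -16, -22)

n = (4, −4, 7), |n|² = 81, and n·X_0 − (-10) = -81.
t = -81/81 = -1, so the foot is X_0 − t·n = (16, −12, −29) − (-1)·(4, −4, 7) = (20, −16, −22).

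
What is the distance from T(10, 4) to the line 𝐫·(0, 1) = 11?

The normal to the line is n = (0, 1) with |n| = 1.
|n·T − 11| = |4 − 11| = 7, so the distance is 7/1 = 7.

7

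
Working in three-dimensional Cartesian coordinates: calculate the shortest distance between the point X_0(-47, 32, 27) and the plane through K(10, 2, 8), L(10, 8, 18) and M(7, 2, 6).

KL = (0, 6, 10) and KM = (-3, 0, -2), so a normal is n = KL × KM = (-12, -30, 18).
n = (-12, -30, 18); n·P − (-36) = 126; |n| = 6√38; distance = 126/(6√38) = 21√38/38.

21/√38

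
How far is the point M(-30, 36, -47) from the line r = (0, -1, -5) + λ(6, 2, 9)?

3√233

Direction vector d = (6, 2, 9).
AP = (-30, 37, -42); AP·d = -484, |AP|² = 4033, |d|² = 121.
distance² = |AP|² − (AP·d)²/|d|² = 4033 − 234256/121 = 2097, so the distance is 3√233.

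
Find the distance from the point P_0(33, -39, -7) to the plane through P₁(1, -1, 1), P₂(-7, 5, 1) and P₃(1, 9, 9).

8√2/5

P₁P₂ = (-8, 6, 0) and P₁P₃ = (0, 10, 8), so a normal is n = P₁P₂ × P₁P₃ = (48, 64, -80).
d = |48·33 + 64·(-39) + (-80)·(-7) − (-96)| / √(2304 + 4096 + 6400) = |-256| / (80√2) = 8√2/5.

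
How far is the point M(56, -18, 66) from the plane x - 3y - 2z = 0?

Normal vector n = (1, -3, -2), and n·(56, -18, 66) - 0 = -22.
|n| = √(1 + 9 + 4) = √14, so the distance is |-22|/√14 = 22/√14.

11√14/7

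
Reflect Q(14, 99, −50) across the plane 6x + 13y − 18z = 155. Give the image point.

(-34, -5, 94)

With n = (6, 13, −18), the signed offset is (n·Q − 155)/|n|² = 2116/529 = 4.
Q' = Q − 2t·n = (14, 99, −50) − 8·(6, 13, −18) = (−34, −5, 94).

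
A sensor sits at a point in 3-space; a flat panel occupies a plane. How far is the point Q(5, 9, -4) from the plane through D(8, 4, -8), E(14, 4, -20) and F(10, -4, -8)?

DE = (6, 0, -12) and DF = (2, -8, 0), so a normal is n = DE × DF = (-96, -24, -48).
Then n·(5, 9, -4) - (-480) = -24.
|n| = √(9216 + 576 + 2304) = 24√21, so the distance is |-24|/(24√21) = √21/21.

√21/21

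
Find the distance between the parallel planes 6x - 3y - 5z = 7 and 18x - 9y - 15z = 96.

5√70/14

Divide the second equation by 3 to match normals: 6x - 3y - 5z = 32.
With common normal n = (6, -3, -5) (|n| = √70), the distance is |7 − 32|/|n| = 25/√70.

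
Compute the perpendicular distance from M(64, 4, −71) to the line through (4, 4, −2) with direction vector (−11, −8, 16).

3√145

Direction vector d = (−11, −8, 16).
AP = (60, 0, −69); AP·d = -1764, |AP|² = 8361, |d|² = 441.
distance² = |AP|² − (AP·d)²/|d|² = 8361 − 3111696/441 = 1305, so the distance is 3√145.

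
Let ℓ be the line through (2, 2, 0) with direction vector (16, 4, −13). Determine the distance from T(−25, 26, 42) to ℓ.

3√145

Direction vector d = (16, 4, −13).
AP = (−27, 24, 42), and AP × d = (−480, 321, −492).
|AP × d|² = 575505 and |d|² = 441, so the distance is √(575505/441) = √1305 = 3√145.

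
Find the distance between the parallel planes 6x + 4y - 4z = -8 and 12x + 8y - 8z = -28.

Divide the second equation by 2 to match normals: 6x + 4y - 4z = -14.
With common normal n = (6, 4, -4) (|n| = 2√17), the distance is |(-8) − (-14)|/|n| = 6/(2√17) = 3√17/17.

3/√17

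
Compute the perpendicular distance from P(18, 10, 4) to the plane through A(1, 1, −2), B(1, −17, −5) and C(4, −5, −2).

7/√41

AB = (0, −18, −3) and AC = (3, −6, 0), so a normal is n = AB × AC = (−18, −9, 54).
d = |(-18)·18 + (-9)·10 + 54·4 − (-135)| / √(324 + 81 + 2916) = |-63| / (9√41) = 7√41/41.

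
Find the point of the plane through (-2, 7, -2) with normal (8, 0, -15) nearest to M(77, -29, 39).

(1301/17, -29, 678/17)

The perpendicular from M has direction n = (8, 0, -15): r = (77, -29, 39) + λ(8, 0, -15).
Substitute into the plane: n·(M + λn) = 14 gives 31 + 289λ = 14, so λ = -1/17.
Foot = (77, -29, 39) + (-1/17)·(8, 0, -15) = (1301/17, -29, 678/17).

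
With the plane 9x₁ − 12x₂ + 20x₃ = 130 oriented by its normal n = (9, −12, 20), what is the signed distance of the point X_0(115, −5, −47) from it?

n·X_0 − 130 = 25.
|n| = 25, so the signed distance is 25/25 = 1.

1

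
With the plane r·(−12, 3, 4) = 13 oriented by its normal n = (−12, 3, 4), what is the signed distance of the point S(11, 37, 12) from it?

n·S − 13 = 14.
|n| = 13, so the signed distance is 14/13.

14/13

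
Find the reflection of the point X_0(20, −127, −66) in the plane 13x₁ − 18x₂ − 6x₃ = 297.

n = (13, −18, −6), |n|² = 529, n·X_0 − 297 = 2645, so t = 2645/529 = 5.
Foot F = X_0 − 5·n = (−45, −37, −36); the reflection is 2F − X_0 = (−110, 53, −6).

(-110, 53, -6)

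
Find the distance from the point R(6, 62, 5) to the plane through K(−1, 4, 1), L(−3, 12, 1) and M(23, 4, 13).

KL = (−2, 8, 0) and KM = (24, 0, 12), so a normal is n = KL × KM = (96, 24, −192).
n = (96, 24, −192); n·P − (-192) = 1296; |n| = 216; distance = 1296/216 = 6.

6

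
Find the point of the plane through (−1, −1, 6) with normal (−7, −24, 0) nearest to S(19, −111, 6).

(47, -15, 6)

n = (−7, −24, 0), |n|² = 625, and n·S − 31 = 2500.
t = 2500/625 = 4, so the foot is S − t·n = (19, −111, 6) − 4·(−7, −24, 0) = (47, −15, 6).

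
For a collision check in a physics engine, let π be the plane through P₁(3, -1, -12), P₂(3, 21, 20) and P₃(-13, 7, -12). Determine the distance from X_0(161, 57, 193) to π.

3

P₁P₂ = (0, 22, 32) and P₁P₃ = (-16, 8, 0), so a normal is n = P₁P₂ × P₁P₃ = (-256, -512, 352).
n = (-256, -512, 352); n·P − (-4480) = 2016; |n| = 672; distance = 2016/672 = 3.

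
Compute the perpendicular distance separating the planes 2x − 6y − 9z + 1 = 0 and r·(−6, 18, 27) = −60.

21/11

Divide the second equation by -3 to match normals: 2x − 6y − 9z = 20.
Both planes have normal n = (2, −6, −9), |n| = 11. Any point on the first plane is at distance |20 − (-1)|/|n| = 21/11 from the second.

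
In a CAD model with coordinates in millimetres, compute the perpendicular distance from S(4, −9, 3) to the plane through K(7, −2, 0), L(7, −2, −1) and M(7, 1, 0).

KL = (0, 0, −1) and KM = (0, 3, 0), so a normal is n = KL × KM = (3, 0, 0).
n = (3, 0, 0); n·P − 21 = -9; |n| = 3; distance = 9/3 = 3.

3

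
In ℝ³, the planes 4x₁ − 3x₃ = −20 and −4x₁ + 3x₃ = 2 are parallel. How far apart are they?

Divide the second equation by -1 to match normals: 4x₁ − 3x₃ = -2.
With common normal n = (4, 0, −3) (|n| = 5), the distance is |(-20) − (-2)|/|n| = 18/5.

18/5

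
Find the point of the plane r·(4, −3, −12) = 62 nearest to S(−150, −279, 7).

(-1978/13, -3606/13, 175/13)

The perpendicular from S has direction n = (4, −3, −12): r = (−150, −279, 7) + t(4, −3, −12).
Substitute into the plane: n·(S + tn) = 62 gives 153 + 169t = 62, so t = -7/13.
Foot = (−150, −279, 7) + (-7/13)·(4, −3, −12) = (−1978/13, −3606/13, 175/13).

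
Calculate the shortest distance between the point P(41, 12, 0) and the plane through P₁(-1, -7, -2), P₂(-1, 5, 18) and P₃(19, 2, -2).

P₁P₂ = (0, 12, 20) and P₁P₃ = (20, 9, 0), so a normal is n = P₁P₂ × P₁P₃ = (-180, 400, -240).
Then n·(41, 12, 0) - (-2140) = -440.
|n| = √(32400 + 160000 + 57600) = 500, so the distance is |-440|/500 = 22/25.

22/25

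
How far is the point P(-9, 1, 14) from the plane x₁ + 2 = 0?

7

n = (1, 0, 0); n·P − (-2) = -7; |n| = 1; distance = 7/1 = 7.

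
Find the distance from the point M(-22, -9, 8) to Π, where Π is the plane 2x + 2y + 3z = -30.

d = |2·(-22) + 2·(-9) + 3·8 − (-30)| / √(4 + 4 + 9) = |-8| / √17 = 8/√17.

8/√17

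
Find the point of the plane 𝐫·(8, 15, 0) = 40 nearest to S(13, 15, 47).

(5, 0, 47)

The perpendicular from S has direction n = (8, 15, 0): r = (13, 15, 47) + λ(8, 15, 0).
Substitute into the plane: n·(S + λn) = 40 gives 329 + 289λ = 40, so λ = -1.
Foot = (13, 15, 47) + (-1)·(8, 15, 0) = (5, 0, 47).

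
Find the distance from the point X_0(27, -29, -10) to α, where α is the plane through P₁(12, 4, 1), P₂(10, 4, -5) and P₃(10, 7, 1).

P₁P₂ = (-2, 0, -6) and P₁P₃ = (-2, 3, 0), so a normal is n = P₁P₂ × P₁P₃ = (18, 12, -6).
d = |18·27 + 12·(-29) + (-6)·(-10) − 258| / √(324 + 144 + 36) = |-60| / (6√14) = 5√14/7.

5√14/7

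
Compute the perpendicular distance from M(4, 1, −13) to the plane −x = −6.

d = |(-1)·4 − (-6)| / √(1 + 0 + 0) = |2| / 1 = 2.

2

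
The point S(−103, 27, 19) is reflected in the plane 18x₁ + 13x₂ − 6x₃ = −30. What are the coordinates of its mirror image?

n = (18, 13, −6), |n|² = 529, n·S − (-30) = -1587, so t = -1587/529 = -3.
Foot F = S − (-3)·n = (−49, 66, 1); the reflection is 2F − S = (5, 105, −17).

(5, 105, -17)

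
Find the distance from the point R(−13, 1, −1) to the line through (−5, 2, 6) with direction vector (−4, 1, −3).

√10

Direction vector d = (−4, 1, −3).
AP = (−8, −1, −7), and AP × d = (10, 4, −12).
|AP × d|² = 260 and |d|² = 26, so the distance is √(260/26) = √10.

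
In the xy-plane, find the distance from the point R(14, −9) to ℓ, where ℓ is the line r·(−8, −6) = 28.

The normal to the line is n = (−8, −6) with |n| = 10.
|n·R − 28| = |-58 − 28| = 86, so the distance is 86/10 = 43/5.

43/5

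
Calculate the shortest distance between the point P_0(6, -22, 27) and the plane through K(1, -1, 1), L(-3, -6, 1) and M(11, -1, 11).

KL = (-4, -5, 0) and KM = (10, 0, 10), so a normal is n = KL × KM = (-50, 40, 50).
d = |(-50)·6 + 40·(-22) + 50·27 − (-40)| / √(2500 + 1600 + 2500) = |210| / (10√66) = 7√66/22.

7√66/22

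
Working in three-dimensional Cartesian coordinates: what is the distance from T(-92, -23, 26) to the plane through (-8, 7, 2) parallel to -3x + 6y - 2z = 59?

24/7

Parallel planes share the normal n = (-3, 6, -2); since (-8, 7, 2) lies on the plane, its equation is -3x + 6y - 2z = 62.
Then n·(-92, -23, 26) - 62 = 24.
|n| = √(9 + 36 + 4) = 7, so the distance is |24|/7 = 24/7.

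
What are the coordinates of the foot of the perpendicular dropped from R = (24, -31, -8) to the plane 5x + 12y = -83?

(29, -19, -8)

n = (5, 12, 0), |n|² = 169, and n·R − (-83) = -169.
t = -169/169 = -1, so the foot is R − t·n = (24, -31, -8) − (-1)·(5, 12, 0) = (29, -19, -8).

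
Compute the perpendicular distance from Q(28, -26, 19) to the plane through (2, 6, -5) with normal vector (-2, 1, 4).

4√21/7

The plane has equation n·(r − (2, 6, -5)) = 0, i.e. n·r = -18.
d = |(-2)·28 + 1·(-26) + 4·19 − (-18)| / √(4 + 1 + 16) = |12| / √21 = 12/√21.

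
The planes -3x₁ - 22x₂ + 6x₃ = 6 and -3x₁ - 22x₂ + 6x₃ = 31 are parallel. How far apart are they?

Both planes have normal n = (-3, -22, 6), |n| = 23. Any point on the first plane is at distance |31 − 6|/|n| = 25/23 from the second.

25/23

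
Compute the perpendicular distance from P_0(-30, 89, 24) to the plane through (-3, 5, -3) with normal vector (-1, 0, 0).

27

The plane has equation n·(r − (-3, 5, -3)) = 0, i.e. n·r = 3.
d = |(-1)·(-30) − 3| / √(1 + 0 + 0) = |27| / 1 = 27.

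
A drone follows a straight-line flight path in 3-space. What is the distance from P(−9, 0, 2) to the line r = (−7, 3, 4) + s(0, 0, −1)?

√13

Direction vector d = (0, 0, −1).
AP = (−2, −3, −2); AP·d = 2, |AP|² = 17, |d|² = 1.
distance² = |AP|² − (AP·d)²/|d|² = 17 − 4/1 = 13, so the distance is √13.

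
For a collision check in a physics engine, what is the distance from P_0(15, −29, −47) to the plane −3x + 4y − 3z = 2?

Normal vector n = (−3, 4, −3), and n·(15, −29, −47) − 2 = −22.
|n| = √(9 + 16 + 9) = √34, so the distance is |-22|/√34 = 11√34/17.

11√34/17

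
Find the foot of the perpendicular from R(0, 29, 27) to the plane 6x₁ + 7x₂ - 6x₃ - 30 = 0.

(-6/11, 312/11, 303/11)

n = (6, 7, -6), |n|² = 121, and n·R − 30 = 11.
t = 11/121 = 1/11, so the foot is R − t·n = (0, 29, 27) − (1/11)·(6, 7, -6) = (-6/11, 312/11, 303/11).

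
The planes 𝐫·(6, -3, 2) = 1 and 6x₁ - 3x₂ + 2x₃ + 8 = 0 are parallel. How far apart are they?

9/7

Both planes have normal n = (6, -3, 2), |n| = 7. Any point on the first plane is at distance |(-8) − 1|/|n| = 9/7 from the second.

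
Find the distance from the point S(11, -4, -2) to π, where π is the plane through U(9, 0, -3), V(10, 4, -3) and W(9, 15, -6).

7/√42

UV = (1, 4, 0) and UW = (0, 15, -3), so a normal is n = UV × UW = (-12, 3, 15).
Then n·(11, -4, -2) - (-153) = -21.
|n| = √(144 + 9 + 225) = 3√42, so the distance is |-21|/(3√42) = 7/√42.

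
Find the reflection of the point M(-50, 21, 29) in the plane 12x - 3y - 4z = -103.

(46, -3, -3)

n = (12, -3, -4), |n|² = 169, n·M − (-103) = -676, so t = -676/169 = -4.
Foot F = M − (-4)·n = (-2, 9, 13); the reflection is 2F − M = (46, -3, -3).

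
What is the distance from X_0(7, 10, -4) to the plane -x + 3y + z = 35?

Normal vector n = (-1, 3, 1), and n·(7, 10, -4) - 35 = -16.
|n| = √(1 + 9 + 1) = √11, so the distance is |-16|/√11 = 16√11/11.

16√11/11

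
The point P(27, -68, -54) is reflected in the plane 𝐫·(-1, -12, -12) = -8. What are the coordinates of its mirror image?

With n = (-1, -12, -12), the signed offset is (n·P − (-8))/|n|² = 1445/289 = 5.
P' = P − 2t·n = (27, -68, -54) − 10·(-1, -12, -12) = (37, 52, 66).

(37, 52, 66)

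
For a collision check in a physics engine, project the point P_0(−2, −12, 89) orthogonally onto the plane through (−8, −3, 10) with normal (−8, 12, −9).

The perpendicular from P_0 has direction n = (−8, 12, −9): r = (−2, −12, 89) + λ(−8, 12, −9).
Substitute into the plane: n·(P_0 + λn) = -62 gives -929 + 289λ = -62, so λ = 3.
Foot = (−2, −12, 89) + 3·(−8, 12, −9) = (−26, 24, 62).

(-26, 24, 62)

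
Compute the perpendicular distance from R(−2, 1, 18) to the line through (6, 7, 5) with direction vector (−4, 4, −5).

Direction vector d = (−4, 4, −5).
AP = (−8, −6, 13), and AP × d = (−22, −92, −56).
|AP × d|² = 12084 and |d|² = 57, so the distance is √(12084/57) = √212 = 2√53.

2√53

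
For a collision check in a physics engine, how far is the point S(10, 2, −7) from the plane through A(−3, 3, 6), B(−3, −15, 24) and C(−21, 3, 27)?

7/11

AB = (0, −18, 18) and AC = (−18, 0, 21), so a normal is n = AB × AC = (−378, −324, −324).
Then n·(10, 2, −7) − (−1782) = −378.
|n| = √(142884 + 104976 + 104976) = 594, so the distance is |-378|/594 = 7/11.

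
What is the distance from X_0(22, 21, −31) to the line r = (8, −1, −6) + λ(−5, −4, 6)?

Direction vector d = (−5, −4, 6).
AP = (14, 22, −25); AP·d = -308, |AP|² = 1305, |d|² = 77.
distance² = |AP|² − (AP·d)²/|d|² = 1305 − 94864/77 = 73, so the distance is √73.

√73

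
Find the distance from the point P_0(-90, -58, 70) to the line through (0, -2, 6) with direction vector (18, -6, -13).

Direction vector d = (18, -6, -13).
AP = (-90, -56, 64); AP·d = -2116, |AP|² = 15332, |d|² = 529.
distance² = |AP|² − (AP·d)²/|d|² = 15332 − 4477456/529 = 6868, so the distance is 2√1717.

2√1717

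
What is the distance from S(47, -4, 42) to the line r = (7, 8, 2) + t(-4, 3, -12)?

8√10

Direction vector d = (-4, 3, -12).
AP = (40, -12, 40), and AP × d = (24, 320, 72).
|AP × d|² = 108160 and |d|² = 169, so the distance is √(108160/169) = √640 = 8√10.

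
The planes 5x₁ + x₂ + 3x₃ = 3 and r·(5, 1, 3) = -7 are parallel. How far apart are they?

Both planes have normal n = (5, 1, 3), |n| = √35. Any point on the first plane is at distance |(-7) − 3|/|n| = 10/√35 from the second.

2√35/7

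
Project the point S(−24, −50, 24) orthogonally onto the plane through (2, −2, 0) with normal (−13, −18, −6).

n = (−13, −18, −6), |n|² = 529, and n·S − 10 = 1058.
t = 1058/529 = 2, so the foot is S − t·n = (−24, −50, 24) − 2·(−13, −18, −6) = (2, −14, 36).

(2, -14, 36)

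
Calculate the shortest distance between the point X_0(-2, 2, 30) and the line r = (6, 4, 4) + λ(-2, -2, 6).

Direction vector d = (-2, -2, 6).
AP = (-8, -2, 26); AP·d = 176, |AP|² = 744, |d|² = 44.
distance² = |AP|² − (AP·d)²/|d|² = 744 − 30976/44 = 40, so the distance is 2√10.

2√10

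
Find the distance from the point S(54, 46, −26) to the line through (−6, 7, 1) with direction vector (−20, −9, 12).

Direction vector d = (−20, −9, 12).
AP = (60, 39, −27), and AP × d = (225, −180, 240).
|AP × d|² = 140625 and |d|² = 625, so the distance is √(140625/625) = √225 = 15.

15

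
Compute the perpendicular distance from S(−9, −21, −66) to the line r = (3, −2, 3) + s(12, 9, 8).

Direction vector d = (12, 9, 8).
AP = (−12, −19, −69); AP·d = -867, |AP|² = 5266, |d|² = 289.
distance² = |AP|² − (AP·d)²/|d|² = 5266 − 751689/289 = 2665, so the distance is √2665.

√2665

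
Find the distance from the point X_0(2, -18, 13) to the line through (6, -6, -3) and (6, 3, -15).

4

A direction vector is d = (0, 9, -12).
AP = (-4, -12, 16), and AP × d = (0, -48, -36).
|AP × d|² = 3600 and |d|² = 225, so the distance is √(3600/225) = √16 = 4.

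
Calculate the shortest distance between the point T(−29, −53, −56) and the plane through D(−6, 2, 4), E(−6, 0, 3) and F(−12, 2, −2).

19/3

DE = (0, −2, −1) and DF = (−6, 0, −6), so a normal is n = DE × DF = (12, 6, −12).
n = (12, 6, −12); n·P − (-108) = 114; |n| = 18; distance = 114/18 = 19/3.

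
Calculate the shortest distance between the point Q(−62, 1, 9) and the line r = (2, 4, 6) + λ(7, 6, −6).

33√2

Direction vector d = (7, 6, −6).
AP = (−64, −3, 3), and AP × d = (0, −363, −363).
|AP × d|² = 263538 and |d|² = 121, so the distance is √(263538/121) = √2178 = 33√2.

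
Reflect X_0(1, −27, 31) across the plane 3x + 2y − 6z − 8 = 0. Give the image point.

With n = (3, 2, −6), the signed offset is (n·X_0 − 8)/|n|² = -245/49 = -5.
X_0' = X_0 − 2t·n = (1, −27, 31) − (-10)·(3, 2, −6) = (31, −7, −29).

(31, -7, -29)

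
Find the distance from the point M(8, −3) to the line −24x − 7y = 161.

332/25

d = |(-24)·8 + (-7)·(-3) − 161| / √(576 + 49) = |-332|/25 = 332/25.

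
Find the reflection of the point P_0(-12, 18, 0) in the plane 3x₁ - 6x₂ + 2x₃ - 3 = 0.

(6, -18, 12)

n = (3, -6, 2), |n|² = 49, n·P_0 − 3 = -147, so t = -147/49 = -3.
Foot F = P_0 − (-3)·n = (-3, 0, 6); the reflection is 2F − P_0 = (6, -18, 12).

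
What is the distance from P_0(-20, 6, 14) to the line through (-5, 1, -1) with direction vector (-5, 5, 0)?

5√11

Direction vector d = (-5, 5, 0).
AP = (-15, 5, 15); AP·d = 100, |AP|² = 475, |d|² = 50.
distance² = |AP|² − (AP·d)²/|d|² = 475 − 10000/50 = 275, so the distance is 5√11.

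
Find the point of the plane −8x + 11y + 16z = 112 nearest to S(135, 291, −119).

The perpendicular from S has direction n = (−8, 11, 16): r = (135, 291, −119) + λ(−8, 11, 16).
Substitute into the plane: n·(S + λn) = 112 gives 217 + 441λ = 112, so λ = -5/21.
Foot = (135, 291, −119) + (-5/21)·(−8, 11, 16) = (2875/21, 6056/21, −2579/21).

(2875/21, 6056/21, -2579/21)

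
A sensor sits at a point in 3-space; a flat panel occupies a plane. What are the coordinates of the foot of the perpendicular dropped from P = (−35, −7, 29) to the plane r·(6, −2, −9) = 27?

n = (6, −2, −9), |n|² = 121, and n·P − 27 = -484.
t = -484/121 = -4, so the foot is P − t·n = (−35, −7, 29) − (-4)·(6, −2, −9) = (−11, −15, −7).

(-11, -15, -7)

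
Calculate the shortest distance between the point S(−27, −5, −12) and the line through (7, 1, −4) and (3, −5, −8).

2√161

A direction vector is d = (−4, −6, −4).
AP = (−34, −6, −8); AP·d = 204, |AP|² = 1256, |d|² = 68.
distance² = |AP|² − (AP·d)²/|d|² = 1256 − 41616/68 = 644, so the distance is 2√161.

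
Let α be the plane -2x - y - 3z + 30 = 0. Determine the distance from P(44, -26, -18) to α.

22/√14

d = |(-2)·44 + (-1)·(-26) + (-3)·(-18) − (-30)| / √(4 + 1 + 9) = |22| / √14 = 11√14/7.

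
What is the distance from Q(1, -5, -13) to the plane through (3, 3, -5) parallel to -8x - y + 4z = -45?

Parallel planes share the normal n = (-8, -1, 4); since (3, 3, -5) lies on the plane, its equation is -8x - y + 4z = -47.
Then n·(1, -5, -13) - (-47) = -8.
|n| = √(64 + 1 + 16) = 9, so the distance is |-8|/9 = 8/9.

8/9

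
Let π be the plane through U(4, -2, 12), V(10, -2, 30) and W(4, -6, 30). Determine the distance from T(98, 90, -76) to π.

8

UV = (6, 0, 18) and UW = (0, -4, 18), so a normal is n = UV × UW = (72, -108, -24).
Then n·(98, 90, -76) - 216 = -1056.
|n| = √(5184 + 11664 + 576) = 132, so the distance is |-1056|/132 = 8.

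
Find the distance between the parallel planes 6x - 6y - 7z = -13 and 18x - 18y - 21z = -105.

Divide the second equation by 3 to match normals: 6x - 6y - 7z = -35.
With common normal n = (6, -6, -7) (|n| = 11), the distance is |(-13) − (-35)|/|n| = 22/11 = 2.

2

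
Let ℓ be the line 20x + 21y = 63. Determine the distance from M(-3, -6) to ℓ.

The normal to the line is n = (20, 21) with |n| = 29.
|n·M − 63| = |-186 − 63| = 249, so the distance is 249/29.

249/29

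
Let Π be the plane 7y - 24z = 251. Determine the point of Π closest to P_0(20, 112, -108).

(20, 77, 12)

The perpendicular from P_0 has direction n = (0, 7, -24): r = (20, 112, -108) + μ(0, 7, -24).
Substitute into the plane: n·(P_0 + μn) = 251 gives 3376 + 625μ = 251, so μ = -5.
Foot = (20, 112, -108) + (-5)·(0, 7, -24) = (20, 77, 12).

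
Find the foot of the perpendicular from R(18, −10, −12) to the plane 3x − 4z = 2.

(6, -10, 4)

The perpendicular from R has direction n = (3, 0, −4): r = (18, −10, −12) + μ(3, 0, −4).
Substitute into the plane: n·(R + μn) = 2 gives 102 + 25μ = 2, so μ = -4.
Foot = (18, −10, −12) + (-4)·(3, 0, −4) = (6, −10, 4).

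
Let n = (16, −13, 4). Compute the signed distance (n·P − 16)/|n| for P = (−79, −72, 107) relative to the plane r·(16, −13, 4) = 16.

4

n·P − 16 = 84.
|n| = 21, so the signed distance is 84/21 = 4.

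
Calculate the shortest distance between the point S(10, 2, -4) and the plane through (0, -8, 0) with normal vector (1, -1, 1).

The plane has equation n·(r − (0, -8, 0)) = 0, i.e. n·r = 8.
Then n·(10, 2, -4) - 8 = -4.
|n| = √(1 + 1 + 1) = √3, so the distance is |-4|/√3 = 4√3/3.

4/√3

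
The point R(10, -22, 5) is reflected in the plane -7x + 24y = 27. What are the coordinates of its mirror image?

(-4, 26, 5)

n = (-7, 24, 0), |n|² = 625, n·R − 27 = -625, so t = -625/625 = -1.
Foot F = R − (-1)·n = (3, 2, 5); the reflection is 2F − R = (-4, 26, 5).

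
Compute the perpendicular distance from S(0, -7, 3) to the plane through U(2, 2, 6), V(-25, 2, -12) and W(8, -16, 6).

3/11

UV = (-27, 0, -18) and UW = (6, -18, 0), so a normal is n = UV × UW = (-324, -108, 486).
Then n·(0, -7, 3) - 2052 = 162.
|n| = √(104976 + 11664 + 236196) = 594, so the distance is |162|/594 = 3/11.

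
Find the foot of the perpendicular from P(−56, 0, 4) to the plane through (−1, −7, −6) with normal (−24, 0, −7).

(-8, 0, 18)

The perpendicular from P has direction n = (−24, 0, −7): r = (−56, 0, 4) + μ(−24, 0, −7).
Substitute into the plane: n·(P + μn) = 66 gives 1316 + 625μ = 66, so μ = -2.
Foot = (−56, 0, 4) + (-2)·(−24, 0, −7) = (−8, 0, 18).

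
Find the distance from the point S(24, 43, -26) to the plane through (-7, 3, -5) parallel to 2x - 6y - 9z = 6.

Parallel planes share the normal n = (2, -6, -9); since (-7, 3, -5) lies on the plane, its equation is 2x - 6y - 9z = 13.
d = |2·24 + (-6)·43 + (-9)·(-26) − 13| / √(4 + 36 + 81) = |11| / 11 = 1.

1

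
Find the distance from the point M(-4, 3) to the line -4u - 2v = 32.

d = |(-4)·(-4) + (-2)·3 − 32| / √(16 + 4) = |-22|/(2√5) = 11/√5.

11√5/5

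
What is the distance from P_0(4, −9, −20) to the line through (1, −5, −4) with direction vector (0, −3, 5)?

Direction vector d = (0, −3, 5).
AP = (3, −4, −16), and AP × d = (−68, −15, −9).
|AP × d|² = 4930 and |d|² = 34, so the distance is √(4930/34) = √145.

√145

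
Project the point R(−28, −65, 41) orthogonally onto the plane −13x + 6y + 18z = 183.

(-15, -71, 23)

The perpendicular from R has direction n = (−13, 6, 18): r = (−28, −65, 41) + μ(−13, 6, 18).
Substitute into the plane: n·(R + μn) = 183 gives 712 + 529μ = 183, so μ = -1.
Foot = (−28, −65, 41) + (-1)·(−13, 6, 18) = (−15, −71, 23).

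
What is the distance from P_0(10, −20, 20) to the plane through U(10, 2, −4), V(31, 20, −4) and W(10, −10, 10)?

10/11

UV = (21, 18, 0) and UW = (0, −12, 14), so a normal is n = UV × UW = (252, −294, −252).
n = (252, −294, −252); n·P − 2940 = 420; |n| = 462; distance = 420/462 = 10/11.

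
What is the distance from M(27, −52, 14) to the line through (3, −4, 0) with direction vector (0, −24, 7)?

24

Direction vector d = (0, −24, 7).
AP = (24, −48, 14), and AP × d = (0, −168, −576).
|AP × d|² = 360000 and |d|² = 625, so the distance is √(360000/625) = √576 = 24.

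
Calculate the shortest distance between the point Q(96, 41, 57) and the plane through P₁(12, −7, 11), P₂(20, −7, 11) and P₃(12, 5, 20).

P₁P₂ = (8, 0, 0) and P₁P₃ = (0, 12, 9), so a normal is n = P₁P₂ × P₁P₃ = (0, −72, 96).
n = (0, −72, 96); n·P − 1560 = 960; |n| = 120; distance = 960/120 = 8.

8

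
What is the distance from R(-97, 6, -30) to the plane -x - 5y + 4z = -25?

2√42/3

Normal vector n = (-1, -5, 4), and n·(-97, 6, -30) - (-25) = -28.
|n| = √(1 + 25 + 16) = √42, so the distance is |-28|/√42 = 28/√42.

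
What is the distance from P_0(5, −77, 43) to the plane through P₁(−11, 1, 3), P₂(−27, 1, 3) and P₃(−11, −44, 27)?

P₁P₂ = (−16, 0, 0) and P₁P₃ = (0, −45, 24), so a normal is n = P₁P₂ × P₁P₃ = (0, 384, 720).
Then n·(5, −77, 43) − 2544 = −1152.
|n| = √(0 + 147456 + 518400) = 816, so the distance is |-1152|/816 = 24/17.

24/17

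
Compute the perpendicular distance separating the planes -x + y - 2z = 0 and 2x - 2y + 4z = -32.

Divide the second equation by -2 to match normals: -x + y - 2z = 16.
With common normal n = (-1, 1, -2) (|n| = √6), the distance is |0 − 16|/|n| = 16/√6.

16/√6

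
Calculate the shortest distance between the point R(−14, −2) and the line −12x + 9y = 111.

13/5

d = |(-12)·(-14) + 9·(-2) − 111| / √(144 + 81) = |39|/15 = 13/5.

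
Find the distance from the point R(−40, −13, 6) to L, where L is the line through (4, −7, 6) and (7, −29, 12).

A direction vector is d = (3, −22, 6).
AP = (−44, −6, 0); AP·d = 0, |AP|² = 1972, |d|² = 529.
distance² = |AP|² − (AP·d)²/|d|² = 1972 − 0/529 = 1972, so the distance is 2√493.

2√493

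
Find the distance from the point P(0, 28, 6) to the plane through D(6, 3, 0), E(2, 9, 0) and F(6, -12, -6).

√38/19

DE = (-4, 6, 0) and DF = (0, -15, -6), so a normal is n = DE × DF = (-36, -24, 60).
n = (-36, -24, 60); n·P − (-288) = -24; |n| = 12√38; distance = 24/(12√38) = √38/19.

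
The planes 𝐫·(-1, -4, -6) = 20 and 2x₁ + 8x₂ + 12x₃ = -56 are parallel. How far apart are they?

Divide the second equation by -2 to match normals: -x₁ - 4x₂ - 6x₃ = 28.
With common normal n = (-1, -4, -6) (|n| = √53), the distance is |20 − 28|/|n| = 8/√53.

8√53/53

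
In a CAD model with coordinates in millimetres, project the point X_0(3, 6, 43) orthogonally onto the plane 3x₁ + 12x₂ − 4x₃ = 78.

The perpendicular from X_0 has direction n = (3, 12, −4): r = (3, 6, 43) + λ(3, 12, −4).
Substitute into the plane: n·(X_0 + λn) = 78 gives -91 + 169λ = 78, so λ = 1.
Foot = (3, 6, 43) + 1·(3, 12, −4) = (6, 18, 39).

(6, 18, 39)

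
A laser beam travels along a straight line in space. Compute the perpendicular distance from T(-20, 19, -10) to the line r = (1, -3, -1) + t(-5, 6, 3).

2√94

Direction vector d = (-5, 6, 3).
AP = (-21, 22, -9), and AP × d = (120, 108, -16).
|AP × d|² = 26320 and |d|² = 70, so the distance is √(26320/70) = √376 = 2√94.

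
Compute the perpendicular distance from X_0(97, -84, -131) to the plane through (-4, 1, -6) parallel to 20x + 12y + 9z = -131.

5

Parallel planes share the normal n = (20, 12, 9); since (-4, 1, -6) lies on the plane, its equation is 20x + 12y + 9z = -122.
n = (20, 12, 9); n·P − (-122) = -125; |n| = 25; distance = 125/25 = 5.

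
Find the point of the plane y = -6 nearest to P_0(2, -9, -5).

The perpendicular from P_0 has direction n = (0, 1, 0): r = (2, -9, -5) + μ(0, 1, 0).
Substitute into the plane: n·(P_0 + μn) = -6 gives -9 + 1μ = -6, so μ = 3.
Foot = (2, -9, -5) + 3·(0, 1, 0) = (2, -6, -5).

(2, -6, -5)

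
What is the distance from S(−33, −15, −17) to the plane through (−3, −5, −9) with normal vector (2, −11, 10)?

2

The plane has equation n·(r − (−3, −5, −9)) = 0, i.e. n·r = -41.
n = (2, −11, 10); n·P − (-41) = -30; |n| = 15; distance = 30/15 = 2.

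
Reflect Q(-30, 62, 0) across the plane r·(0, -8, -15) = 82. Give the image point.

With n = (0, -8, -15), the signed offset is (n·Q − 82)/|n|² = -578/289 = -2.
Q' = Q − 2t·n = (-30, 62, 0) − (-4)·(0, -8, -15) = (-30, 30, -60).

(-30, 30, -60)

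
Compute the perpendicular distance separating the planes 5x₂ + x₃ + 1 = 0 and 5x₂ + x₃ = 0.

With common normal n = (0, 5, 1) (|n| = √26), the distance is |(-1) − 0|/|n| = 1/√26.

1/√26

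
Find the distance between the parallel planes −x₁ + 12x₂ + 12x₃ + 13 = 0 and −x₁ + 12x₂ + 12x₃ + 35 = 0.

22/17

With common normal n = (−1, 12, 12) (|n| = 17), the distance is |(-13) − (-35)|/|n| = 22/17.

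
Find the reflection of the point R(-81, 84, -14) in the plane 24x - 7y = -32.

(111, 28, -14)

With n = (24, -7, 0), the signed offset is (n·R − (-32))/|n|² = -2500/625 = -4.
R' = R − 2t·n = (-81, 84, -14) − (-8)·(24, -7, 0) = (111, 28, -14).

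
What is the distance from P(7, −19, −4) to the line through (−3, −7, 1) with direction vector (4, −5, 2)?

Direction vector d = (4, −5, 2).
AP = (10, −12, −5); AP·d = 90, |AP|² = 269, |d|² = 45.
distance² = |AP|² − (AP·d)²/|d|² = 269 − 8100/45 = 89, so the distance is √89.

√89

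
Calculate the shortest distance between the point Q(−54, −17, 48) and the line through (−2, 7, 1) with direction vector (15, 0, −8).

√865

Direction vector d = (15, 0, −8).
AP = (−52, −24, 47); AP·d = -1156, |AP|² = 5489, |d|² = 289.
distance² = |AP|² − (AP·d)²/|d|² = 5489 − 1336336/289 = 865, so the distance is √865.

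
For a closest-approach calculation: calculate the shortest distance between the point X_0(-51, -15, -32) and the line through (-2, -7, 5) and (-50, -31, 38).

A direction vector is d = (-48, -24, 33).
AP = (-49, -8, -37); AP·d = 1323, |AP|² = 3834, |d|² = 3969.
distance² = |AP|² − (AP·d)²/|d|² = 3834 − 1750329/3969 = 3393, so the distance is 3√377.

3√377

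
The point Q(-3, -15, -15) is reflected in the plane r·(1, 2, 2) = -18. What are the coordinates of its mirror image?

n = (1, 2, 2), |n|² = 9, n·Q − (-18) = -45, so t = -45/9 = -5.
Foot F = Q − (-5)·n = (2, -5, -5); the reflection is 2F − Q = (7, 5, 5).

(7, 5, 5)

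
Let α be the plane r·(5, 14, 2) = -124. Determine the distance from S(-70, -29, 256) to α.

Normal vector n = (5, 14, 2), and n·(-70, -29, 256) - (-124) = -120.
|n| = √(25 + 196 + 4) = 15, so the distance is |-120|/15 = 8.

8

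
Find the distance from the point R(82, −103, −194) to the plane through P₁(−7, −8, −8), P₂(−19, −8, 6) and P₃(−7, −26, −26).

7

P₁P₂ = (−12, 0, 14) and P₁P₃ = (0, −18, −18), so a normal is n = P₁P₂ × P₁P₃ = (252, −216, 216).
Then n·(82, −103, −194) − (−1764) = 2772.
|n| = √(63504 + 46656 + 46656) = 396, so the distance is |2772|/396 = 7.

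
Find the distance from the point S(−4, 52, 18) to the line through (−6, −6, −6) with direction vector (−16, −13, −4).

2√545

Direction vector d = (−16, −13, −4).
AP = (2, 58, 24); AP·d = -882, |AP|² = 3944, |d|² = 441.
distance² = |AP|² − (AP·d)²/|d|² = 3944 − 777924/441 = 2180, so the distance is 2√545.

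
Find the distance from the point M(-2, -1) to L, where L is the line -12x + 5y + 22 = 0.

41/13

The normal to the line is n = (-12, 5) with |n| = 13.
|n·M − (-22)| = |19 − (-22)| = 41, so the distance is 41/13.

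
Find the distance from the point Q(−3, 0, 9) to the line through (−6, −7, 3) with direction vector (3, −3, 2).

Direction vector d = (3, −3, 2).
AP = (3, 7, 6), and AP × d = (32, 12, −30).
|AP × d|² = 2068 and |d|² = 22, so the distance is √(2068/22) = √94.

√94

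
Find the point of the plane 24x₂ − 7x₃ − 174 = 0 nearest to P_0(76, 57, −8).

n = (0, 24, −7), |n|² = 625, and n·P_0 − 174 = 1250.
t = 1250/625 = 2, so the foot is P_0 − t·n = (76, 57, −8) − 2·(0, 24, −7) = (76, 9, 6).

(76, 9, 6)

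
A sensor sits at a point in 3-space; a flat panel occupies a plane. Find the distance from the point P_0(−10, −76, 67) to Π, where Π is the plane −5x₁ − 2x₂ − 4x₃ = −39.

n = (−5, −2, −4); n·P − (-39) = -27; |n| = 3√5; distance = 27/(3√5) = 9√5/5.

9√5/5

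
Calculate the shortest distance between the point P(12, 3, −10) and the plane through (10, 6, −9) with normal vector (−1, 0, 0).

The plane has equation n·(r − (10, 6, −9)) = 0, i.e. n·r = -10.
Then n·(12, 3, −10) − (−10) = −2.
|n| = √(1 + 0 + 0) = 1, so the distance is |-2|/1 = 2.

2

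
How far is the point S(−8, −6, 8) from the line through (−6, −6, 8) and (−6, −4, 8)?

A direction vector is d = (0, 2, 0).
AP = (−2, 0, 0); AP·d = 0, |AP|² = 4, |d|² = 4.
distance² = |AP|² − (AP·d)²/|d|² = 4 − 0/4 = 4, so the distance is 2.

2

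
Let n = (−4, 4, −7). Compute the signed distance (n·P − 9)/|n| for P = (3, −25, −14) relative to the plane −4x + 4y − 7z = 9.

n·P − 9 = -23.
|n| = 9, so the signed distance is -23/9.

-23/9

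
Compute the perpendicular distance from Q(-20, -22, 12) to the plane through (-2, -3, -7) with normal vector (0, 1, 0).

19

The plane has equation n·(r − (-2, -3, -7)) = 0, i.e. n·r = -3.
d = |1·(-22) − (-3)| / √(0 + 1 + 0) = |-19| / 1 = 19.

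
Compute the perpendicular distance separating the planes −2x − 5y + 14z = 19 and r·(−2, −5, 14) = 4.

1

With common normal n = (−2, −5, 14) (|n| = 15), the distance is |19 − 4|/|n| = 15/15 = 1.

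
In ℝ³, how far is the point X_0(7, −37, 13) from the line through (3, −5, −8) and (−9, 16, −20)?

A direction vector is d = (−12, 21, −12).
AP = (4, −32, 21), and AP × d = (−57, −204, −300).
|AP × d|² = 134865 and |d|² = 729, so the distance is √(134865/729) = √185.

√185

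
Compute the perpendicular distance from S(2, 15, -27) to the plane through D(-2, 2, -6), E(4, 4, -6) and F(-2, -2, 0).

DE = (6, 2, 0) and DF = (0, -4, 6), so a normal is n = DE × DF = (12, -36, -24).
n = (12, -36, -24); n·P − 48 = 84; |n| = 12√14; distance = 84/(12√14) = 7/√14.

√14/2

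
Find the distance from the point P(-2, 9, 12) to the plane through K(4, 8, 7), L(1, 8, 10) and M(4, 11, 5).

1/√22

KL = (-3, 0, 3) and KM = (0, 3, -2), so a normal is n = KL × KM = (-9, -6, -9).
d = |(-9)·(-2) + (-6)·9 + (-9)·12 − (-147)| / √(81 + 36 + 81) = |3| / (3√22) = √22/22.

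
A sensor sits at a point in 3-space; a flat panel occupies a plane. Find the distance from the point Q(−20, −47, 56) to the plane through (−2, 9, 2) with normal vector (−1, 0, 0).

The plane has equation n·(r − (−2, 9, 2)) = 0, i.e. n·r = 2.
Then n·(−20, −47, 56) − 2 = 18.
|n| = √(1 + 0 + 0) = 1, so the distance is |18|/1 = 18.

18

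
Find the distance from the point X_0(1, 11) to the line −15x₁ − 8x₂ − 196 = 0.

The normal to the line is n = (−15, −8) with |n| = 17.
|n·X_0 − 196| = |-103 − 196| = 299, so the distance is 299/17.

299/17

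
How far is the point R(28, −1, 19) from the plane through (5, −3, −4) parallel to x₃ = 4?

Parallel planes share the normal n = (0, 0, 1); since (5, −3, −4) lies on the plane, its equation is x₃ = -4.
Then n·(28, −1, 19) − (−4) = 23.
|n| = √(0 + 0 + 1) = 1, so the distance is |23|/1 = 23.

23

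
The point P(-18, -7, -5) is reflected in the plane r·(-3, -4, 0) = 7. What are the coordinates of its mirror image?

(0, 17, -5)

With n = (-3, -4, 0), the signed offset is (n·P − 7)/|n|² = 75/25 = 3.
P' = P − 2t·n = (-18, -7, -5) − 6·(-3, -4, 0) = (0, 17, -5).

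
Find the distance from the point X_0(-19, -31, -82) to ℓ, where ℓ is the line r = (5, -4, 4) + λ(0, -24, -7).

Direction vector d = (0, -24, -7).
AP = (-24, -27, -86), and AP × d = (-1875, -168, 576).
|AP × d|² = 3875625 and |d|² = 625, so the distance is √(3875625/625) = √6201 = 3√689.

3√689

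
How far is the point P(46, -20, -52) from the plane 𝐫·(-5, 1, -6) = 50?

Normal vector n = (-5, 1, -6), and n·(46, -20, -52) - 50 = 12.
|n| = √(25 + 1 + 36) = √62, so the distance is |12|/√62 = 6√62/31.

6√62/31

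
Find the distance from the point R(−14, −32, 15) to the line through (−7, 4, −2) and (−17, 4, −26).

A direction vector is d = (−10, 0, −24).
AP = (−7, −36, 17); AP·d = -338, |AP|² = 1634, |d|² = 676.
distance² = |AP|² − (AP·d)²/|d|² = 1634 − 114244/676 = 1465, so the distance is √1465.

√1465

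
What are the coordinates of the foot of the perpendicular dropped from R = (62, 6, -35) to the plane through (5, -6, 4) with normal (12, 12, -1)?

(26, -30, -32)

n = (12, 12, -1), |n|² = 289, and n·R − (-16) = 867.
t = 867/289 = 3, so the foot is R − t·n = (62, 6, -35) − 3·(12, 12, -1) = (26, -30, -32).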